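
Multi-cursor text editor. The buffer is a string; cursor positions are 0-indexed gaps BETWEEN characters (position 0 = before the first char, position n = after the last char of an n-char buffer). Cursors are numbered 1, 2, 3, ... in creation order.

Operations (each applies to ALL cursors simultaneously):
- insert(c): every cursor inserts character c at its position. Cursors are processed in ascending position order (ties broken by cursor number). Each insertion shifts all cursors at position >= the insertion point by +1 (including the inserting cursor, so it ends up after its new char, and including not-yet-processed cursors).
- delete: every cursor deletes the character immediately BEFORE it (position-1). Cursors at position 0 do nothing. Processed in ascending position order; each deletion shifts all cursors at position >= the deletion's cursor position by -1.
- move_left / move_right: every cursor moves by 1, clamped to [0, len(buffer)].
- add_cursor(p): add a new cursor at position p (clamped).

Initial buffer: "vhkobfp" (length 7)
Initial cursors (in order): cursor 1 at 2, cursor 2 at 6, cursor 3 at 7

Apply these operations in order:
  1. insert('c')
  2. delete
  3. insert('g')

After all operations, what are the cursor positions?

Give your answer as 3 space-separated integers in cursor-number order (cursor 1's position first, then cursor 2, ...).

Answer: 3 8 10

Derivation:
After op 1 (insert('c')): buffer="vhckobfcpc" (len 10), cursors c1@3 c2@8 c3@10, authorship ..1....2.3
After op 2 (delete): buffer="vhkobfp" (len 7), cursors c1@2 c2@6 c3@7, authorship .......
After op 3 (insert('g')): buffer="vhgkobfgpg" (len 10), cursors c1@3 c2@8 c3@10, authorship ..1....2.3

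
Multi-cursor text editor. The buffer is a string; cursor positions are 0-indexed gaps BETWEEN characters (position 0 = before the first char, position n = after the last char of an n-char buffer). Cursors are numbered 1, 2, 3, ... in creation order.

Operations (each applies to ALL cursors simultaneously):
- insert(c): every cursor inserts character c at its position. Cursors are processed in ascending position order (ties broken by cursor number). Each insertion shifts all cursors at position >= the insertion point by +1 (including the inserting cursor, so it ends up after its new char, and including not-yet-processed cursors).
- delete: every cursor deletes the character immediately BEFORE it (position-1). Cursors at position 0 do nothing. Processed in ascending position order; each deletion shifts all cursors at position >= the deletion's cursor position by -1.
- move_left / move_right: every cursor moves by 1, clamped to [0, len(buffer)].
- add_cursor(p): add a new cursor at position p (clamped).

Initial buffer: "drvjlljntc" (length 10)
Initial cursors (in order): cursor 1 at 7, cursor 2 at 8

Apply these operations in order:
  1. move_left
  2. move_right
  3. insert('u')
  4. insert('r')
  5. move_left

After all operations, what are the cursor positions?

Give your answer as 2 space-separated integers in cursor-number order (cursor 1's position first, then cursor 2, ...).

After op 1 (move_left): buffer="drvjlljntc" (len 10), cursors c1@6 c2@7, authorship ..........
After op 2 (move_right): buffer="drvjlljntc" (len 10), cursors c1@7 c2@8, authorship ..........
After op 3 (insert('u')): buffer="drvjlljunutc" (len 12), cursors c1@8 c2@10, authorship .......1.2..
After op 4 (insert('r')): buffer="drvjlljurnurtc" (len 14), cursors c1@9 c2@12, authorship .......11.22..
After op 5 (move_left): buffer="drvjlljurnurtc" (len 14), cursors c1@8 c2@11, authorship .......11.22..

Answer: 8 11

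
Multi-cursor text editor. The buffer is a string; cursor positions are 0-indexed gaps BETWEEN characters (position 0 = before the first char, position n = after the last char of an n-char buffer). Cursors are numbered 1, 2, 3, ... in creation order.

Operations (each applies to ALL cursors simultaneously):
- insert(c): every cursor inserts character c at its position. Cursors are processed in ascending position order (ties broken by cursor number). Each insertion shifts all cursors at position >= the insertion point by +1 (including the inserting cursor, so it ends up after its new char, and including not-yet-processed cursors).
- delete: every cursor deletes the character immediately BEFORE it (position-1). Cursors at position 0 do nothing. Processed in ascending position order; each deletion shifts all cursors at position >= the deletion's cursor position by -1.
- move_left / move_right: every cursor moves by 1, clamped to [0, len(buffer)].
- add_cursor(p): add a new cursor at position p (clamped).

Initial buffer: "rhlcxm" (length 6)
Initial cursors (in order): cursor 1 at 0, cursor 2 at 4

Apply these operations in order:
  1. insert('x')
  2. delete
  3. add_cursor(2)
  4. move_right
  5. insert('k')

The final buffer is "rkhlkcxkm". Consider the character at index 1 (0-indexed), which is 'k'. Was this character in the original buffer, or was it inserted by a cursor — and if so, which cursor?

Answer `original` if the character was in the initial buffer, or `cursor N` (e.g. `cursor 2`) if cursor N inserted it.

After op 1 (insert('x')): buffer="xrhlcxxm" (len 8), cursors c1@1 c2@6, authorship 1....2..
After op 2 (delete): buffer="rhlcxm" (len 6), cursors c1@0 c2@4, authorship ......
After op 3 (add_cursor(2)): buffer="rhlcxm" (len 6), cursors c1@0 c3@2 c2@4, authorship ......
After op 4 (move_right): buffer="rhlcxm" (len 6), cursors c1@1 c3@3 c2@5, authorship ......
After op 5 (insert('k')): buffer="rkhlkcxkm" (len 9), cursors c1@2 c3@5 c2@8, authorship .1..3..2.
Authorship (.=original, N=cursor N): . 1 . . 3 . . 2 .
Index 1: author = 1

Answer: cursor 1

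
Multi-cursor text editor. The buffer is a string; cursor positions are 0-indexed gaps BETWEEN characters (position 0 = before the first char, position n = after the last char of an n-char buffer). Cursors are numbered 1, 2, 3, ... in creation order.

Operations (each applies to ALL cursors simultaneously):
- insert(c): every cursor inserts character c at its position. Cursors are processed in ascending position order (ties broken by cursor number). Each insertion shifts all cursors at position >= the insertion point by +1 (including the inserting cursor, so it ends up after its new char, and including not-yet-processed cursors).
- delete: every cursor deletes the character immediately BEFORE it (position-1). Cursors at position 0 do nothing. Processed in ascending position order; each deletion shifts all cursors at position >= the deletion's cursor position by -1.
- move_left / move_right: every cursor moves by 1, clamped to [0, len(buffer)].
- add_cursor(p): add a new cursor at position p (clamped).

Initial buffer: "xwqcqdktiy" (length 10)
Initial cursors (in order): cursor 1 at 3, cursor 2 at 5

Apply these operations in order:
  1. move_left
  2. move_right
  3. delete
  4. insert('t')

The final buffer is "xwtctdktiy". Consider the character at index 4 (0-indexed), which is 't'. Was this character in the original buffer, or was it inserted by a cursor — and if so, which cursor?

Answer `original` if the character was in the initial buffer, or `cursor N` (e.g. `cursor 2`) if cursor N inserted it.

After op 1 (move_left): buffer="xwqcqdktiy" (len 10), cursors c1@2 c2@4, authorship ..........
After op 2 (move_right): buffer="xwqcqdktiy" (len 10), cursors c1@3 c2@5, authorship ..........
After op 3 (delete): buffer="xwcdktiy" (len 8), cursors c1@2 c2@3, authorship ........
After op 4 (insert('t')): buffer="xwtctdktiy" (len 10), cursors c1@3 c2@5, authorship ..1.2.....
Authorship (.=original, N=cursor N): . . 1 . 2 . . . . .
Index 4: author = 2

Answer: cursor 2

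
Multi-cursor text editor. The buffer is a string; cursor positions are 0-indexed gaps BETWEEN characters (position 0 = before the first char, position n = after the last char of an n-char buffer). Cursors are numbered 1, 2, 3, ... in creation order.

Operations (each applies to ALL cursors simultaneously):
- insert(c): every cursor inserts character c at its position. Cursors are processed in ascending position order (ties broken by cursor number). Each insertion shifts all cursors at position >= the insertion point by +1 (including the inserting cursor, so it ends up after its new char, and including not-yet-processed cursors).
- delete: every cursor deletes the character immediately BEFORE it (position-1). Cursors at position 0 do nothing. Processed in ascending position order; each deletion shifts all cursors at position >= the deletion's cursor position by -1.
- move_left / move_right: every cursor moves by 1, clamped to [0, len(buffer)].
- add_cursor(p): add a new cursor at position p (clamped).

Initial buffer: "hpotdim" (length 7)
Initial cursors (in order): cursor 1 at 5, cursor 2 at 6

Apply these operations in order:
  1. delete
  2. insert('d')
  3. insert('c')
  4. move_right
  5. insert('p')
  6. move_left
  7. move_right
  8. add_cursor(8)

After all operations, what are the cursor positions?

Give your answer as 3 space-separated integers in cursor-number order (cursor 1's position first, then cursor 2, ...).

After op 1 (delete): buffer="hpotm" (len 5), cursors c1@4 c2@4, authorship .....
After op 2 (insert('d')): buffer="hpotddm" (len 7), cursors c1@6 c2@6, authorship ....12.
After op 3 (insert('c')): buffer="hpotddccm" (len 9), cursors c1@8 c2@8, authorship ....1212.
After op 4 (move_right): buffer="hpotddccm" (len 9), cursors c1@9 c2@9, authorship ....1212.
After op 5 (insert('p')): buffer="hpotddccmpp" (len 11), cursors c1@11 c2@11, authorship ....1212.12
After op 6 (move_left): buffer="hpotddccmpp" (len 11), cursors c1@10 c2@10, authorship ....1212.12
After op 7 (move_right): buffer="hpotddccmpp" (len 11), cursors c1@11 c2@11, authorship ....1212.12
After op 8 (add_cursor(8)): buffer="hpotddccmpp" (len 11), cursors c3@8 c1@11 c2@11, authorship ....1212.12

Answer: 11 11 8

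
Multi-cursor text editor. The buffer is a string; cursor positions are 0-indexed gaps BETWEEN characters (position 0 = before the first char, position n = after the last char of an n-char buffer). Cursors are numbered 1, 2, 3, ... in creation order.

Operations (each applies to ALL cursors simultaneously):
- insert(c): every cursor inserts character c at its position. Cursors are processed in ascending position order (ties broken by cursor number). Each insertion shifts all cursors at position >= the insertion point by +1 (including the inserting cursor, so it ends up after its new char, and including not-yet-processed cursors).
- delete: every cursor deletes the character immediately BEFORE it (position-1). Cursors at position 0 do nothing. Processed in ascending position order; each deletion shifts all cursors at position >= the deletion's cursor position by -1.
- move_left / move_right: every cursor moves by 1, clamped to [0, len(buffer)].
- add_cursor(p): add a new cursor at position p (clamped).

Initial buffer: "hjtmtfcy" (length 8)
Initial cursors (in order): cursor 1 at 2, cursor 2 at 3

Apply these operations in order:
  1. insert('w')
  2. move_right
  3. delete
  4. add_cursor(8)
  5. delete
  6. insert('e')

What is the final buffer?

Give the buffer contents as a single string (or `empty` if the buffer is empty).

Answer: hjeetfce

Derivation:
After op 1 (insert('w')): buffer="hjwtwmtfcy" (len 10), cursors c1@3 c2@5, authorship ..1.2.....
After op 2 (move_right): buffer="hjwtwmtfcy" (len 10), cursors c1@4 c2@6, authorship ..1.2.....
After op 3 (delete): buffer="hjwwtfcy" (len 8), cursors c1@3 c2@4, authorship ..12....
After op 4 (add_cursor(8)): buffer="hjwwtfcy" (len 8), cursors c1@3 c2@4 c3@8, authorship ..12....
After op 5 (delete): buffer="hjtfc" (len 5), cursors c1@2 c2@2 c3@5, authorship .....
After op 6 (insert('e')): buffer="hjeetfce" (len 8), cursors c1@4 c2@4 c3@8, authorship ..12...3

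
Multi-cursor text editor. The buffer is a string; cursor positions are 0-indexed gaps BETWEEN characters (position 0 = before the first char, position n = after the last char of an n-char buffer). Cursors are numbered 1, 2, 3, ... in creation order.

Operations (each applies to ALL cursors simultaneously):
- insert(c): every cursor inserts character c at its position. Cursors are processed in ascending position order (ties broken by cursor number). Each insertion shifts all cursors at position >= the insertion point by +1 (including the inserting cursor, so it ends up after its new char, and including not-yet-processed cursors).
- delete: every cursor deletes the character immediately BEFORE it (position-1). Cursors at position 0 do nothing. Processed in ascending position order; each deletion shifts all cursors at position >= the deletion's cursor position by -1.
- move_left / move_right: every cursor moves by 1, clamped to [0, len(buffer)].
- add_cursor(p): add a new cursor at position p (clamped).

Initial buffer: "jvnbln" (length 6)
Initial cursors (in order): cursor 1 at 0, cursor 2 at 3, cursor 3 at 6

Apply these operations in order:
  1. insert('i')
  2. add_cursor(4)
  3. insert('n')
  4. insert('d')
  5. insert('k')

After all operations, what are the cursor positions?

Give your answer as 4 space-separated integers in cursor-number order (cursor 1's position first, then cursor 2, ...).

After op 1 (insert('i')): buffer="ijvniblni" (len 9), cursors c1@1 c2@5 c3@9, authorship 1...2...3
After op 2 (add_cursor(4)): buffer="ijvniblni" (len 9), cursors c1@1 c4@4 c2@5 c3@9, authorship 1...2...3
After op 3 (insert('n')): buffer="injvnninblnin" (len 13), cursors c1@2 c4@6 c2@8 c3@13, authorship 11...422...33
After op 4 (insert('d')): buffer="indjvnndindblnind" (len 17), cursors c1@3 c4@8 c2@11 c3@17, authorship 111...44222...333
After op 5 (insert('k')): buffer="indkjvnndkindkblnindk" (len 21), cursors c1@4 c4@10 c2@14 c3@21, authorship 1111...4442222...3333

Answer: 4 14 21 10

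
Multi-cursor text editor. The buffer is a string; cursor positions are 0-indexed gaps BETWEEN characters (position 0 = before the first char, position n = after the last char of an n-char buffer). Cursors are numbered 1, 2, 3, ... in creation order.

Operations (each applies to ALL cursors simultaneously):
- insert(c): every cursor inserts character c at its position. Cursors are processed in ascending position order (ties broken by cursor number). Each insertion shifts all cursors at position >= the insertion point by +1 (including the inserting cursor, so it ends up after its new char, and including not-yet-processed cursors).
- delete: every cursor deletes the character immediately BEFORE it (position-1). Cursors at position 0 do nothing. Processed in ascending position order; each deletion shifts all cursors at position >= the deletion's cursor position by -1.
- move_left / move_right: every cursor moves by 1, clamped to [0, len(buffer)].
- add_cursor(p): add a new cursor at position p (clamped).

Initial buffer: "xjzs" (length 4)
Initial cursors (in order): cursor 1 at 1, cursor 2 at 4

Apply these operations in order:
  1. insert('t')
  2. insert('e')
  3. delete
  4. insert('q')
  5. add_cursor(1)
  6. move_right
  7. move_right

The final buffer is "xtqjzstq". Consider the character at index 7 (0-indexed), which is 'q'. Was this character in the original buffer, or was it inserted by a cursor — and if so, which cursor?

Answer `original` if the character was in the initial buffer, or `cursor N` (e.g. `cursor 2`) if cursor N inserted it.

Answer: cursor 2

Derivation:
After op 1 (insert('t')): buffer="xtjzst" (len 6), cursors c1@2 c2@6, authorship .1...2
After op 2 (insert('e')): buffer="xtejzste" (len 8), cursors c1@3 c2@8, authorship .11...22
After op 3 (delete): buffer="xtjzst" (len 6), cursors c1@2 c2@6, authorship .1...2
After op 4 (insert('q')): buffer="xtqjzstq" (len 8), cursors c1@3 c2@8, authorship .11...22
After op 5 (add_cursor(1)): buffer="xtqjzstq" (len 8), cursors c3@1 c1@3 c2@8, authorship .11...22
After op 6 (move_right): buffer="xtqjzstq" (len 8), cursors c3@2 c1@4 c2@8, authorship .11...22
After op 7 (move_right): buffer="xtqjzstq" (len 8), cursors c3@3 c1@5 c2@8, authorship .11...22
Authorship (.=original, N=cursor N): . 1 1 . . . 2 2
Index 7: author = 2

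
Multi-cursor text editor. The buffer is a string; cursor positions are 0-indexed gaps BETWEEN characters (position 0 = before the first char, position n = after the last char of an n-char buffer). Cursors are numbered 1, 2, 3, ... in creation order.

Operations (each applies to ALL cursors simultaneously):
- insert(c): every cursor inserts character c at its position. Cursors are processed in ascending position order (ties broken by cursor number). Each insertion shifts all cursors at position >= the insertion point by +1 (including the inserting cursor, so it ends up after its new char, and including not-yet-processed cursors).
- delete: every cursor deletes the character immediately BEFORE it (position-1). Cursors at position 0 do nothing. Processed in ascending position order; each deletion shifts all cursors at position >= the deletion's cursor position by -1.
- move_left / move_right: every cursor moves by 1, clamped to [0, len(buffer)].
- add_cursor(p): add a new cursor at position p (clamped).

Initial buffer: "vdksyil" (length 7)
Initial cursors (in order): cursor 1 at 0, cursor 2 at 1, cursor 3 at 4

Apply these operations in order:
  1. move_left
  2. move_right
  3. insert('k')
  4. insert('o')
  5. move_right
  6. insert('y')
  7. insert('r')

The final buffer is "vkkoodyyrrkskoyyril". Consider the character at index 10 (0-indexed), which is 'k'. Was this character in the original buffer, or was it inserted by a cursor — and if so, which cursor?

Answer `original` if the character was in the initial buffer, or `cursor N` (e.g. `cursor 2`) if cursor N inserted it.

After op 1 (move_left): buffer="vdksyil" (len 7), cursors c1@0 c2@0 c3@3, authorship .......
After op 2 (move_right): buffer="vdksyil" (len 7), cursors c1@1 c2@1 c3@4, authorship .......
After op 3 (insert('k')): buffer="vkkdkskyil" (len 10), cursors c1@3 c2@3 c3@7, authorship .12...3...
After op 4 (insert('o')): buffer="vkkoodkskoyil" (len 13), cursors c1@5 c2@5 c3@10, authorship .1212...33...
After op 5 (move_right): buffer="vkkoodkskoyil" (len 13), cursors c1@6 c2@6 c3@11, authorship .1212...33...
After op 6 (insert('y')): buffer="vkkoodyykskoyyil" (len 16), cursors c1@8 c2@8 c3@14, authorship .1212.12..33.3..
After op 7 (insert('r')): buffer="vkkoodyyrrkskoyyril" (len 19), cursors c1@10 c2@10 c3@17, authorship .1212.1212..33.33..
Authorship (.=original, N=cursor N): . 1 2 1 2 . 1 2 1 2 . . 3 3 . 3 3 . .
Index 10: author = original

Answer: original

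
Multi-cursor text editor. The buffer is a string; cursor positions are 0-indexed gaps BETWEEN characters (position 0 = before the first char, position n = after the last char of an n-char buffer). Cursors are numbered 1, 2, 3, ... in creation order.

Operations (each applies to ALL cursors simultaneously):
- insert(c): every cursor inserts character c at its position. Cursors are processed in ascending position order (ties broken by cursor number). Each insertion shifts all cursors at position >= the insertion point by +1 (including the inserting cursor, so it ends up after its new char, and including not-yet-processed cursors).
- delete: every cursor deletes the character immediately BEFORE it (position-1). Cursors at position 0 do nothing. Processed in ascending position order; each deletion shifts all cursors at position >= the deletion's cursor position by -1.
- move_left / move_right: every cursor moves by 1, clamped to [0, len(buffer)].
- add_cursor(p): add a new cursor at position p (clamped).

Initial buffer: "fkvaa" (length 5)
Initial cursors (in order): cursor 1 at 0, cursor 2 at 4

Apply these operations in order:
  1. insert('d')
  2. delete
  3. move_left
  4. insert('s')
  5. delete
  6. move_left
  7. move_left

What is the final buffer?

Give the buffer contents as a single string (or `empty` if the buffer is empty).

After op 1 (insert('d')): buffer="dfkvada" (len 7), cursors c1@1 c2@6, authorship 1....2.
After op 2 (delete): buffer="fkvaa" (len 5), cursors c1@0 c2@4, authorship .....
After op 3 (move_left): buffer="fkvaa" (len 5), cursors c1@0 c2@3, authorship .....
After op 4 (insert('s')): buffer="sfkvsaa" (len 7), cursors c1@1 c2@5, authorship 1...2..
After op 5 (delete): buffer="fkvaa" (len 5), cursors c1@0 c2@3, authorship .....
After op 6 (move_left): buffer="fkvaa" (len 5), cursors c1@0 c2@2, authorship .....
After op 7 (move_left): buffer="fkvaa" (len 5), cursors c1@0 c2@1, authorship .....

Answer: fkvaa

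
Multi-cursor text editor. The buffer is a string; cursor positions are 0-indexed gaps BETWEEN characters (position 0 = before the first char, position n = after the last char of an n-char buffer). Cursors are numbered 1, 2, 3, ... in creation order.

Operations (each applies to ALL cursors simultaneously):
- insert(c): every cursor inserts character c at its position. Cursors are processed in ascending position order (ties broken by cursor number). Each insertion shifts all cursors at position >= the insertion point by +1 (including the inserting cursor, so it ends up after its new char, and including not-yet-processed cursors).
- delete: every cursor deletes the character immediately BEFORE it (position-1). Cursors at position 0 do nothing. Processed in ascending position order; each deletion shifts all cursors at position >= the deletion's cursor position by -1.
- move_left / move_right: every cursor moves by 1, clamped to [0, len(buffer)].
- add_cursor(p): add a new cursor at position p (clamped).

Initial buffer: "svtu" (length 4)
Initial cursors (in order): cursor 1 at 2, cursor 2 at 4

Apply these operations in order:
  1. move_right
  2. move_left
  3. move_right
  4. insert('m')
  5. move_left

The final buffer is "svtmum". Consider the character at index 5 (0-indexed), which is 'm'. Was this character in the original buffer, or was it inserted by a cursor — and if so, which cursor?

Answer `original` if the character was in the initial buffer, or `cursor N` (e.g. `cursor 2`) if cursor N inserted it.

Answer: cursor 2

Derivation:
After op 1 (move_right): buffer="svtu" (len 4), cursors c1@3 c2@4, authorship ....
After op 2 (move_left): buffer="svtu" (len 4), cursors c1@2 c2@3, authorship ....
After op 3 (move_right): buffer="svtu" (len 4), cursors c1@3 c2@4, authorship ....
After op 4 (insert('m')): buffer="svtmum" (len 6), cursors c1@4 c2@6, authorship ...1.2
After op 5 (move_left): buffer="svtmum" (len 6), cursors c1@3 c2@5, authorship ...1.2
Authorship (.=original, N=cursor N): . . . 1 . 2
Index 5: author = 2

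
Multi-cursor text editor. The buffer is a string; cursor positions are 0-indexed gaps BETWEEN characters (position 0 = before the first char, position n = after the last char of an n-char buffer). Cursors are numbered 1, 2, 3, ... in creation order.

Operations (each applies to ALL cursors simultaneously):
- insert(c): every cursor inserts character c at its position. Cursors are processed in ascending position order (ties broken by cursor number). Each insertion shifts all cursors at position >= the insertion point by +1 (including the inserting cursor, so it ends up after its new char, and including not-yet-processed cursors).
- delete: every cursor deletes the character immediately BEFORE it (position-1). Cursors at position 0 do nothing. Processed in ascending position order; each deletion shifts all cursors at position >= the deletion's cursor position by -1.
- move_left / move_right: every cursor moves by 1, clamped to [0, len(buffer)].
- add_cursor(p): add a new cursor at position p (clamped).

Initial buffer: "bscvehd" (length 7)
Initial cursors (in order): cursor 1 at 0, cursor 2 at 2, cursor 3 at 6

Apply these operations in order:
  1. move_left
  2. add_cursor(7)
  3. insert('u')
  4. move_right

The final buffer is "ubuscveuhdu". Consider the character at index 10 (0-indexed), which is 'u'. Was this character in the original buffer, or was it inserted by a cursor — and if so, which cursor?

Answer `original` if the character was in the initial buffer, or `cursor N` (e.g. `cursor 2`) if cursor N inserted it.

Answer: cursor 4

Derivation:
After op 1 (move_left): buffer="bscvehd" (len 7), cursors c1@0 c2@1 c3@5, authorship .......
After op 2 (add_cursor(7)): buffer="bscvehd" (len 7), cursors c1@0 c2@1 c3@5 c4@7, authorship .......
After op 3 (insert('u')): buffer="ubuscveuhdu" (len 11), cursors c1@1 c2@3 c3@8 c4@11, authorship 1.2....3..4
After op 4 (move_right): buffer="ubuscveuhdu" (len 11), cursors c1@2 c2@4 c3@9 c4@11, authorship 1.2....3..4
Authorship (.=original, N=cursor N): 1 . 2 . . . . 3 . . 4
Index 10: author = 4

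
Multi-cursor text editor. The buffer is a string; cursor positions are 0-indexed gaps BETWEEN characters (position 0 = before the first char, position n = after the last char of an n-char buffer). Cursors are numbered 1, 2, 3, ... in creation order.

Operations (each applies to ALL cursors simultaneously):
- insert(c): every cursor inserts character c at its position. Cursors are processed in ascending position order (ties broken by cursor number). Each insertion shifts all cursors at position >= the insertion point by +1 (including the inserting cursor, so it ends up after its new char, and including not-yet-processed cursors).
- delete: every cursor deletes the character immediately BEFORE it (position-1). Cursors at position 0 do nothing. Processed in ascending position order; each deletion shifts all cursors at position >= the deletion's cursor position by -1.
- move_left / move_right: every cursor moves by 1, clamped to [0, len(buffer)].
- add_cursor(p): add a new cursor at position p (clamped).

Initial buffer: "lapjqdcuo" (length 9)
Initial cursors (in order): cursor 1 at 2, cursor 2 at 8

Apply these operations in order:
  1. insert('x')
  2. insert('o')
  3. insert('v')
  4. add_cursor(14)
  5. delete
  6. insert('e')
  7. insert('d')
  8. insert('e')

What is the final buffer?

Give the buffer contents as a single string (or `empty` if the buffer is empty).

Answer: laxoedepjqdcuxeeddeeo

Derivation:
After op 1 (insert('x')): buffer="laxpjqdcuxo" (len 11), cursors c1@3 c2@10, authorship ..1......2.
After op 2 (insert('o')): buffer="laxopjqdcuxoo" (len 13), cursors c1@4 c2@12, authorship ..11......22.
After op 3 (insert('v')): buffer="laxovpjqdcuxovo" (len 15), cursors c1@5 c2@14, authorship ..111......222.
After op 4 (add_cursor(14)): buffer="laxovpjqdcuxovo" (len 15), cursors c1@5 c2@14 c3@14, authorship ..111......222.
After op 5 (delete): buffer="laxopjqdcuxo" (len 12), cursors c1@4 c2@11 c3@11, authorship ..11......2.
After op 6 (insert('e')): buffer="laxoepjqdcuxeeo" (len 15), cursors c1@5 c2@14 c3@14, authorship ..111......223.
After op 7 (insert('d')): buffer="laxoedpjqdcuxeeddo" (len 18), cursors c1@6 c2@17 c3@17, authorship ..1111......22323.
After op 8 (insert('e')): buffer="laxoedepjqdcuxeeddeeo" (len 21), cursors c1@7 c2@20 c3@20, authorship ..11111......2232323.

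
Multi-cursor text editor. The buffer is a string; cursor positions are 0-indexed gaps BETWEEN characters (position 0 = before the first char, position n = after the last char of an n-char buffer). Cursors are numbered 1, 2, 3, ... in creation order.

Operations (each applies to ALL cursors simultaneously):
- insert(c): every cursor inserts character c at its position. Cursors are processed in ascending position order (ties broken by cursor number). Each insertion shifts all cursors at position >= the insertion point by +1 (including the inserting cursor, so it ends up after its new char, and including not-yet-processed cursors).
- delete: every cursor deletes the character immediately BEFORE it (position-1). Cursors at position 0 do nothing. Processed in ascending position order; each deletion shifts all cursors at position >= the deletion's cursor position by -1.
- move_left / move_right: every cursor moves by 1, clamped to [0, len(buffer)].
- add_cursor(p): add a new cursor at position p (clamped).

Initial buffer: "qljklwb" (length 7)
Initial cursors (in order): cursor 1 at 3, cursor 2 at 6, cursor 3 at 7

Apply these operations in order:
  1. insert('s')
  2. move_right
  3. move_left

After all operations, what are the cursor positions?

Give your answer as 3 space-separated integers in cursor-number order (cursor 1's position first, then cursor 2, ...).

Answer: 4 8 9

Derivation:
After op 1 (insert('s')): buffer="qljsklwsbs" (len 10), cursors c1@4 c2@8 c3@10, authorship ...1...2.3
After op 2 (move_right): buffer="qljsklwsbs" (len 10), cursors c1@5 c2@9 c3@10, authorship ...1...2.3
After op 3 (move_left): buffer="qljsklwsbs" (len 10), cursors c1@4 c2@8 c3@9, authorship ...1...2.3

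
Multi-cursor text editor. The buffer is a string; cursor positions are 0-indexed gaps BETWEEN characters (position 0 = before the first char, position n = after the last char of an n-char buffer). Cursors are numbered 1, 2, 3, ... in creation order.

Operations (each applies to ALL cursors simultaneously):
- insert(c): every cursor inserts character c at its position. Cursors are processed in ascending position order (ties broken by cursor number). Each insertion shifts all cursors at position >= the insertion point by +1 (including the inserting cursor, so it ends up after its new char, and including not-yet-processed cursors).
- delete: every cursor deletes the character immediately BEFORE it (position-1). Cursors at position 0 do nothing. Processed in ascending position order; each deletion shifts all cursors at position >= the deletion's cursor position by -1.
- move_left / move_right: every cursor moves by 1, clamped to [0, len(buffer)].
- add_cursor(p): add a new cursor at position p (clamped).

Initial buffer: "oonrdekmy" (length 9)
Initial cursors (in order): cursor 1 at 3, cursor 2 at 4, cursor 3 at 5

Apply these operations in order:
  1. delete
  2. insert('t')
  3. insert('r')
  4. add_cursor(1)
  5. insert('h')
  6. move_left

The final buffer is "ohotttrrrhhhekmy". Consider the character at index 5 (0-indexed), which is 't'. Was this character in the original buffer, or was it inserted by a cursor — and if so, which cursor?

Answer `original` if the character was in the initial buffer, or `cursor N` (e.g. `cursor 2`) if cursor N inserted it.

After op 1 (delete): buffer="ooekmy" (len 6), cursors c1@2 c2@2 c3@2, authorship ......
After op 2 (insert('t')): buffer="ootttekmy" (len 9), cursors c1@5 c2@5 c3@5, authorship ..123....
After op 3 (insert('r')): buffer="ootttrrrekmy" (len 12), cursors c1@8 c2@8 c3@8, authorship ..123123....
After op 4 (add_cursor(1)): buffer="ootttrrrekmy" (len 12), cursors c4@1 c1@8 c2@8 c3@8, authorship ..123123....
After op 5 (insert('h')): buffer="ohotttrrrhhhekmy" (len 16), cursors c4@2 c1@12 c2@12 c3@12, authorship .4.123123123....
After op 6 (move_left): buffer="ohotttrrrhhhekmy" (len 16), cursors c4@1 c1@11 c2@11 c3@11, authorship .4.123123123....
Authorship (.=original, N=cursor N): . 4 . 1 2 3 1 2 3 1 2 3 . . . .
Index 5: author = 3

Answer: cursor 3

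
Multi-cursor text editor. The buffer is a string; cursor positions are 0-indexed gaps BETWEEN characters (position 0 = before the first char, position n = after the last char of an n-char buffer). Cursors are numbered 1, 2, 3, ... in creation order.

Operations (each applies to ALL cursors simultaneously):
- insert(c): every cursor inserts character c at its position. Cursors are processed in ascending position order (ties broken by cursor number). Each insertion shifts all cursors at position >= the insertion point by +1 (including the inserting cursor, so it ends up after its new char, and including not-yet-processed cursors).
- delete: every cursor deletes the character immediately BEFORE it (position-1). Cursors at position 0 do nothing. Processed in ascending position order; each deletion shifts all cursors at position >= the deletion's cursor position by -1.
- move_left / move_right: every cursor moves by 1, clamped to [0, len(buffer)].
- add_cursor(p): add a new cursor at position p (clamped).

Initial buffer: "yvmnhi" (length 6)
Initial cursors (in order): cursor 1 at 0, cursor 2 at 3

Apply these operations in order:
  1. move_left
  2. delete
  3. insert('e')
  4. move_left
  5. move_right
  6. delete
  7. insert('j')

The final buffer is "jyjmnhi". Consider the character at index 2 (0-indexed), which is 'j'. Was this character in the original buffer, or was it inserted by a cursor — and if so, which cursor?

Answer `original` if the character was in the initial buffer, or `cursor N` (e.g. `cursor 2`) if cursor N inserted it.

Answer: cursor 2

Derivation:
After op 1 (move_left): buffer="yvmnhi" (len 6), cursors c1@0 c2@2, authorship ......
After op 2 (delete): buffer="ymnhi" (len 5), cursors c1@0 c2@1, authorship .....
After op 3 (insert('e')): buffer="eyemnhi" (len 7), cursors c1@1 c2@3, authorship 1.2....
After op 4 (move_left): buffer="eyemnhi" (len 7), cursors c1@0 c2@2, authorship 1.2....
After op 5 (move_right): buffer="eyemnhi" (len 7), cursors c1@1 c2@3, authorship 1.2....
After op 6 (delete): buffer="ymnhi" (len 5), cursors c1@0 c2@1, authorship .....
After op 7 (insert('j')): buffer="jyjmnhi" (len 7), cursors c1@1 c2@3, authorship 1.2....
Authorship (.=original, N=cursor N): 1 . 2 . . . .
Index 2: author = 2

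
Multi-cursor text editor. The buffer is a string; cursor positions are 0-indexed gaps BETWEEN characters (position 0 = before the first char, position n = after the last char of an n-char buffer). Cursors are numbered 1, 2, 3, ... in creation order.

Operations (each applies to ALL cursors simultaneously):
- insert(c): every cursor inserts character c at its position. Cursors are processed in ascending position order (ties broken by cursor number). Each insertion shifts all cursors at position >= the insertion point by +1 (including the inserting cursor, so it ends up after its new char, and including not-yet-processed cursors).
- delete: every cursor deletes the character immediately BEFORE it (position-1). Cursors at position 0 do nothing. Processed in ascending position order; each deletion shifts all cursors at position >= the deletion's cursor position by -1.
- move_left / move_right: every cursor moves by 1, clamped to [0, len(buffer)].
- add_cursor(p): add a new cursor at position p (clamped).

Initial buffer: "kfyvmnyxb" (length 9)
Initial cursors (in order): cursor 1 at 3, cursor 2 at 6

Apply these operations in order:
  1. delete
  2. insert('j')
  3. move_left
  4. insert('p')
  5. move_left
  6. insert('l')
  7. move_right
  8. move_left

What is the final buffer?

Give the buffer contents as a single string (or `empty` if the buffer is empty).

Answer: kflpjvmlpjyxb

Derivation:
After op 1 (delete): buffer="kfvmyxb" (len 7), cursors c1@2 c2@4, authorship .......
After op 2 (insert('j')): buffer="kfjvmjyxb" (len 9), cursors c1@3 c2@6, authorship ..1..2...
After op 3 (move_left): buffer="kfjvmjyxb" (len 9), cursors c1@2 c2@5, authorship ..1..2...
After op 4 (insert('p')): buffer="kfpjvmpjyxb" (len 11), cursors c1@3 c2@7, authorship ..11..22...
After op 5 (move_left): buffer="kfpjvmpjyxb" (len 11), cursors c1@2 c2@6, authorship ..11..22...
After op 6 (insert('l')): buffer="kflpjvmlpjyxb" (len 13), cursors c1@3 c2@8, authorship ..111..222...
After op 7 (move_right): buffer="kflpjvmlpjyxb" (len 13), cursors c1@4 c2@9, authorship ..111..222...
After op 8 (move_left): buffer="kflpjvmlpjyxb" (len 13), cursors c1@3 c2@8, authorship ..111..222...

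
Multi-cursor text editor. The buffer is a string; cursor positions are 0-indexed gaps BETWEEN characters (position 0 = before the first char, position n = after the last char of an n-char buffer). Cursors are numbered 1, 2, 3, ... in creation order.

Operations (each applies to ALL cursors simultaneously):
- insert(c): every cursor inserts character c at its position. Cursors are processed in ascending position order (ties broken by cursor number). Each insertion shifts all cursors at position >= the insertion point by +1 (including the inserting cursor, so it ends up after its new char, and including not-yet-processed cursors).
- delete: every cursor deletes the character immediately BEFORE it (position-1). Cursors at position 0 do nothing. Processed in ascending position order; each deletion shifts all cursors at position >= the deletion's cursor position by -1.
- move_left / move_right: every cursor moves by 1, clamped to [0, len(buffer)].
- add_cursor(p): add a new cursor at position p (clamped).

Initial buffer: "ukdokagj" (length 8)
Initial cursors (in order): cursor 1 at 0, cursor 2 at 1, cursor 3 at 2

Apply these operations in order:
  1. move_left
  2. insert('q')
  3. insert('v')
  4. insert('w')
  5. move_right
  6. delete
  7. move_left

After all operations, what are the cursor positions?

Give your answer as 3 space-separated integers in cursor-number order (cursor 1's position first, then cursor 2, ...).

After op 1 (move_left): buffer="ukdokagj" (len 8), cursors c1@0 c2@0 c3@1, authorship ........
After op 2 (insert('q')): buffer="qquqkdokagj" (len 11), cursors c1@2 c2@2 c3@4, authorship 12.3.......
After op 3 (insert('v')): buffer="qqvvuqvkdokagj" (len 14), cursors c1@4 c2@4 c3@7, authorship 1212.33.......
After op 4 (insert('w')): buffer="qqvvwwuqvwkdokagj" (len 17), cursors c1@6 c2@6 c3@10, authorship 121212.333.......
After op 5 (move_right): buffer="qqvvwwuqvwkdokagj" (len 17), cursors c1@7 c2@7 c3@11, authorship 121212.333.......
After op 6 (delete): buffer="qqvvwqvwdokagj" (len 14), cursors c1@5 c2@5 c3@8, authorship 12121333......
After op 7 (move_left): buffer="qqvvwqvwdokagj" (len 14), cursors c1@4 c2@4 c3@7, authorship 12121333......

Answer: 4 4 7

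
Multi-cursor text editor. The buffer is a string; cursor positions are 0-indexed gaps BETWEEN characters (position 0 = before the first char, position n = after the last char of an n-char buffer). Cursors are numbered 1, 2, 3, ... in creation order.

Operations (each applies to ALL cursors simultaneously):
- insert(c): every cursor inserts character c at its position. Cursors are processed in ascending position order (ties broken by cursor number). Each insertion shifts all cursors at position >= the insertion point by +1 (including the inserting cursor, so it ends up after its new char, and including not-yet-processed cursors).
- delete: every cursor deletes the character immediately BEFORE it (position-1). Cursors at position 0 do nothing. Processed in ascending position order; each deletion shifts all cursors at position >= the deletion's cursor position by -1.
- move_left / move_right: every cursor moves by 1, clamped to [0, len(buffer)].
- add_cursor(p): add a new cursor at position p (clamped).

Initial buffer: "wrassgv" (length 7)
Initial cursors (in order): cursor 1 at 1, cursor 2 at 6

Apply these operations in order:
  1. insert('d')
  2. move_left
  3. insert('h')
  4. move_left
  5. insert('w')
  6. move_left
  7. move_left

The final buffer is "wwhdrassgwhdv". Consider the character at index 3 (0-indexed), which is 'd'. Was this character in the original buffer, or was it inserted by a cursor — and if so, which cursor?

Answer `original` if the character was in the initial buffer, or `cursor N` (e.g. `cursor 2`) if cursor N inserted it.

After op 1 (insert('d')): buffer="wdrassgdv" (len 9), cursors c1@2 c2@8, authorship .1.....2.
After op 2 (move_left): buffer="wdrassgdv" (len 9), cursors c1@1 c2@7, authorship .1.....2.
After op 3 (insert('h')): buffer="whdrassghdv" (len 11), cursors c1@2 c2@9, authorship .11.....22.
After op 4 (move_left): buffer="whdrassghdv" (len 11), cursors c1@1 c2@8, authorship .11.....22.
After op 5 (insert('w')): buffer="wwhdrassgwhdv" (len 13), cursors c1@2 c2@10, authorship .111.....222.
After op 6 (move_left): buffer="wwhdrassgwhdv" (len 13), cursors c1@1 c2@9, authorship .111.....222.
After op 7 (move_left): buffer="wwhdrassgwhdv" (len 13), cursors c1@0 c2@8, authorship .111.....222.
Authorship (.=original, N=cursor N): . 1 1 1 . . . . . 2 2 2 .
Index 3: author = 1

Answer: cursor 1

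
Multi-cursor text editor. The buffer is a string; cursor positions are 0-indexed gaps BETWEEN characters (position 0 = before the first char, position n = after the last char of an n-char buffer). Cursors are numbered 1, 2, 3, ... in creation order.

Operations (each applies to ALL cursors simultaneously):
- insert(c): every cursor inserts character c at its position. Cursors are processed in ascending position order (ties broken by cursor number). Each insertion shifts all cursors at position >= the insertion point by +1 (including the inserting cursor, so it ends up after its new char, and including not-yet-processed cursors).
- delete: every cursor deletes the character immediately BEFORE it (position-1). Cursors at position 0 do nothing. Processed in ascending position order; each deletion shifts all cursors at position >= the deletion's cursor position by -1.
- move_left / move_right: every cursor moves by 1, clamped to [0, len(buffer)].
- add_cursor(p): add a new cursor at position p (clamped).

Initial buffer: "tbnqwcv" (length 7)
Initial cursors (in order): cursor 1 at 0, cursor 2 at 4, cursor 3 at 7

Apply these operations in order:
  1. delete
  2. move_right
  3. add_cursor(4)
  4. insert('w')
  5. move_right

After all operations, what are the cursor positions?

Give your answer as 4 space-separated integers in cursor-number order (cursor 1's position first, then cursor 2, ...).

After op 1 (delete): buffer="tbnwc" (len 5), cursors c1@0 c2@3 c3@5, authorship .....
After op 2 (move_right): buffer="tbnwc" (len 5), cursors c1@1 c2@4 c3@5, authorship .....
After op 3 (add_cursor(4)): buffer="tbnwc" (len 5), cursors c1@1 c2@4 c4@4 c3@5, authorship .....
After op 4 (insert('w')): buffer="twbnwwwcw" (len 9), cursors c1@2 c2@7 c4@7 c3@9, authorship .1...24.3
After op 5 (move_right): buffer="twbnwwwcw" (len 9), cursors c1@3 c2@8 c4@8 c3@9, authorship .1...24.3

Answer: 3 8 9 8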